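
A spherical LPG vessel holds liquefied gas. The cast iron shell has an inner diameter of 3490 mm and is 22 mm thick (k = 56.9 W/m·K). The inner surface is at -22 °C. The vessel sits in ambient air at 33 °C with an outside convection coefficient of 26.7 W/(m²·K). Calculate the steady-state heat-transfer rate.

Radial (spherical) resistances in series:
R_cast iron shell = (1/1.745 − 1/1.767)/(4π×56.9) = 9.979×10^-6 K/W
R_outer film = 1/(h·4πr_o²) = 1/(26.7×4π×1.767²) = 9.546×10^-4 K/W
R_total = 9.645×10^-4 K/W
Q = ΔT/R_total = 55/9.645×10^-4

Q ≈ 57000 W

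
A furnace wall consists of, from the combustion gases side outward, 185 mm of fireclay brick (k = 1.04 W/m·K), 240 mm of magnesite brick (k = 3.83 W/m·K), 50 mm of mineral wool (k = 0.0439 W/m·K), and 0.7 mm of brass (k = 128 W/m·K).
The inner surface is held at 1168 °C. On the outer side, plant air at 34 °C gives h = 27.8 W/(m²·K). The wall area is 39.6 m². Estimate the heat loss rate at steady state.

Q ≈ 31700 W

Series thermal resistances:
R_fireclay brick = L/(kA) = 0.185/(1.04×39.6) = 0.004492 K/W
R_magnesite brick = L/(kA) = 0.24/(3.83×39.6) = 0.001582 K/W
R_mineral wool = L/(kA) = 0.05/(0.0439×39.6) = 0.02876 K/W
R_brass = L/(kA) = 0.0007/(128×39.6) = 1.381×10^-7 K/W
R_outer film = 1/(h_o·A) = 1/(27.8×39.6) = 9.084×10^-4 K/W
R_total = 0.03574 K/W
Q = ΔT / R_total = 1134 / 0.03574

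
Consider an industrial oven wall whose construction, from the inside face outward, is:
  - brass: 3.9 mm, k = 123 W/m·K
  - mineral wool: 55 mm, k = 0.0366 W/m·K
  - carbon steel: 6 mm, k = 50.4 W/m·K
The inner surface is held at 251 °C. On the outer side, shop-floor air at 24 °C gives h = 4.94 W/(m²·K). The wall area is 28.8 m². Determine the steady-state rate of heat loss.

Q ≈ 3830 W

Model the wall as resistances in series:
R_brass = L/(kA) = 0.0039/(123×28.8) = 1.101×10^-6 K/W
R_mineral wool = L/(kA) = 0.055/(0.0366×28.8) = 0.05218 K/W
R_carbon steel = L/(kA) = 0.006/(50.4×28.8) = 4.134×10^-6 K/W
R_outer film = 1/(h_o·A) = 1/(4.94×28.8) = 0.007029 K/W
R_total = 0.05921 K/W
Q = ΔT / R_total = 227 / 0.05921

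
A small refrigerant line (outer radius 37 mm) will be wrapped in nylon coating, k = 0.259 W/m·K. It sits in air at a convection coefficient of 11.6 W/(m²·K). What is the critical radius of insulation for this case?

r_cr ≈ 22.3 mm

For a cylinder r_cr = k/h = 0.259/11.6
r_cr = 22.3 mm; since the bare radius (37 mm) is above r_cr, any added insulation will reduce heat loss.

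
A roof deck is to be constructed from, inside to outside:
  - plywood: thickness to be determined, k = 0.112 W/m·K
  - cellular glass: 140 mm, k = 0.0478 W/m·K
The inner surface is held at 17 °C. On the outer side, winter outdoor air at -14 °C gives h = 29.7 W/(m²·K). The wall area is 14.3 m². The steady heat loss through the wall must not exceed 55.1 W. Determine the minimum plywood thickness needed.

Thermal resistances in series:
R_cellular glass = L/(kA) = 0.14/(0.0478×14.3) = 0.2048 K/W
R_outer film = 1/(h_o·A) = 1/(29.7×14.3) = 0.002355 K/W
Sum of the known resistances R_other = 0.2072 K/W
Required total resistance R_tot = ΔT/Q_allow = 31/55.1 = 0.5626 K/W
R_plywood = R_tot − R_other = 0.3554 K/W
L = R·k·A = 0.3554×0.112×14.3

L ≈ 569 mm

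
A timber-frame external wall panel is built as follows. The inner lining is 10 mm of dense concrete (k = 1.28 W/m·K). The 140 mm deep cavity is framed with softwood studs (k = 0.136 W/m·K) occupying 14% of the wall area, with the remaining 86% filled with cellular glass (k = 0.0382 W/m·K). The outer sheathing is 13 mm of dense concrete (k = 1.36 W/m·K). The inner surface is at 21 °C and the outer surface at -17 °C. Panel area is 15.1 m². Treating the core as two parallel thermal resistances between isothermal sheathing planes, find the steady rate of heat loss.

Q ≈ 211 W

Sheathing layers in series; stud and cavity paths in parallel between them.
R_inner = 0.01/(1.28×15.1) = 5.174×10^-4 K/W
R_stud  = 0.14/(0.136×0.14×15.1) = 0.4869 K/W
R_cav   = 0.14/(0.0382×0.86×15.1) = 0.2822 K/W
1/R_core = 1/R_stud + 1/R_cav → R_core = 0.1787 K/W
R_outer = 0.013/(1.36×15.1) = 6.33×10^-4 K/W
R_total = 0.1798 K/W
Q = ΔT/R_total = 38/0.1798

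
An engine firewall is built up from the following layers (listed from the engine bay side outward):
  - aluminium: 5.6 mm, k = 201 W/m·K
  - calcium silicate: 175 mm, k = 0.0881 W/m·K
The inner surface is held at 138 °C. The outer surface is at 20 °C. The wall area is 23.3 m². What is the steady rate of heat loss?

Q ≈ 1380 W

Model the wall as resistances in series:
R_aluminium = L/(kA) = 0.0056/(201×23.3) = 1.196×10^-6 K/W
R_calcium silicate = L/(kA) = 0.175/(0.0881×23.3) = 0.08525 K/W
R_total = 0.08525 K/W
Q = ΔT / R_total = 118 / 0.08525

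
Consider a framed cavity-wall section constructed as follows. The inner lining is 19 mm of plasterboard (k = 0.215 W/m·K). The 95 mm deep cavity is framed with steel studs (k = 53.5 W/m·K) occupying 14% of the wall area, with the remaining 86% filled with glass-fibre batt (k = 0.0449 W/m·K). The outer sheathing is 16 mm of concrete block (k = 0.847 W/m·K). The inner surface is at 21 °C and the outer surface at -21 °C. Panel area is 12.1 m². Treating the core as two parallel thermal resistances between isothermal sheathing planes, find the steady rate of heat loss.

Q ≈ 4240 W

Sheathing layers in series; stud and cavity paths in parallel between them.
R_inner = 0.019/(0.215×12.1) = 0.007303 K/W
R_stud  = 0.095/(53.5×0.14×12.1) = 0.001048 K/W
R_cav   = 0.095/(0.0449×0.86×12.1) = 0.2033 K/W
1/R_core = 1/R_stud + 1/R_cav → R_core = 0.001043 K/W
R_outer = 0.016/(0.847×12.1) = 0.001561 K/W
R_total = 0.009908 K/W
Q = ΔT/R_total = 42/0.009908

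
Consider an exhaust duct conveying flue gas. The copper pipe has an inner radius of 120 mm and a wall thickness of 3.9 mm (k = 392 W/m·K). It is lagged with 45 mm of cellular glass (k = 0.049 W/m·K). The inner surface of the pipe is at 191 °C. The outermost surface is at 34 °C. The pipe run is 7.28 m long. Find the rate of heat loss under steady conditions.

Q ≈ 1140 W

Treating each annulus and film as a series resistance:
R_copper pipe wall = ln(123.9/120)/(2π×392×7.28) = 1.784×10^-6 K/W
R_cellular glass = ln(168.9/123.9)/(2π×0.049×7.28) = 0.1382 K/W
R_total = 0.1382 K/W
Q = ΔT/R_total = 157/0.1382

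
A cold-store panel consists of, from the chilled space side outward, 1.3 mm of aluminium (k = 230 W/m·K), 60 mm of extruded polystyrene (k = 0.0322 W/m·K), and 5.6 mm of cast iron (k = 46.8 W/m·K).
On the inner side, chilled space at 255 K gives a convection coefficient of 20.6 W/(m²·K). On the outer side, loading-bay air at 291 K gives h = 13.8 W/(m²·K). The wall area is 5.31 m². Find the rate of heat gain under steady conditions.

Q ≈ 96.3 W

Thermal resistances in series:
R_inner film = 1/(h_i·A) = 1/(20.6×5.31) = 0.009142 K/W
R_aluminium = L/(kA) = 0.0013/(230×5.31) = 1.064×10^-6 K/W
R_extruded polystyrene = L/(kA) = 0.06/(0.0322×5.31) = 0.3509 K/W
R_cast iron = L/(kA) = 0.0056/(46.8×5.31) = 2.253×10^-5 K/W
R_outer film = 1/(h_o·A) = 1/(13.8×5.31) = 0.01365 K/W
R_total = 0.3737 K/W
Q = ΔT / R_total = 36 / 0.3737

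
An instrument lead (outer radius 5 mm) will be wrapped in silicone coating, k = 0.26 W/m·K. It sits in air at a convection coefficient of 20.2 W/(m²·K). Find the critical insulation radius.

r_cr ≈ 12.9 mm

For a cylinder r_cr = k/h = 0.26/20.2
r_cr = 12.9 mm; since the bare radius (5 mm) is below r_cr, adding a thin layer of insulation will *increase* heat loss.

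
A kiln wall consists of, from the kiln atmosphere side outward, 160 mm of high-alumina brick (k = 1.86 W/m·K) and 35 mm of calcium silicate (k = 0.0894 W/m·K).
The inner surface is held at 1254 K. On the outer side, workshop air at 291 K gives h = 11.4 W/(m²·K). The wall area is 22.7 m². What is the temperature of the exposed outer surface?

Model the wall as resistances in series:
R_high-alumina brick = L/(kA) = 0.16/(1.86×22.7) = 0.003789 K/W
R_calcium silicate = L/(kA) = 0.035/(0.0894×22.7) = 0.01725 K/W
R_outer film = 1/(h_o·A) = 1/(11.4×22.7) = 0.003864 K/W
R_total = 0.0249 K/W;  Q = ΔT/R_total = 963/0.0249 = 38670 W
T_interface = T_inner − Q·ΣR(inner→interface) = 1254 − 38700×0.02104

T ≈ 440 K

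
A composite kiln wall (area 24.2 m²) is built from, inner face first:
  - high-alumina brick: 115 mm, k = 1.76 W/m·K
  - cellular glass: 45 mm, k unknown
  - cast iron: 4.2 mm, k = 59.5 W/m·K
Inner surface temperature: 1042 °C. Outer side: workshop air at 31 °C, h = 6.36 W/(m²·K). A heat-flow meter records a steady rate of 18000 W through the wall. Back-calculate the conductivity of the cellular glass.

Thermal resistances in series:
R_high-alumina brick = L/(kA) = 0.115/(1.76×24.2) = 0.0027 K/W
R_cast iron = L/(kA) = 0.0042/(59.5×24.2) = 2.917×10^-6 K/W
R_outer film = 1/(h_o·A) = 1/(6.36×24.2) = 0.006497 K/W
Sum of known resistances R_other = 0.0092 K/W
Total R = ΔT/Q = 1011/18000 = 0.05617 K/W
R_cellular glass = R_total − R_other = 0.04697 K/W
k = L/(R·A) = 0.045/(0.04697×24.2)

k ≈ 0.0396 W/(m·K)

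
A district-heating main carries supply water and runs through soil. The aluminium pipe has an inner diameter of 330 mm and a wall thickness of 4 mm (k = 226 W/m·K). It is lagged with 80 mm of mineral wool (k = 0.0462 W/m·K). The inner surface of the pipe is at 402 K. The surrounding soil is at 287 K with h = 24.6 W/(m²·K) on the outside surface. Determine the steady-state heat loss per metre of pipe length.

q′ ≈ 84.5 W/m

Treating each annulus and film as a series resistance:
R_aluminium pipe wall = ln(169/165)/(2π×226×1) = 1.687×10^-5 K/W
R_mineral wool = ln(249/169)/(2π×0.0462×1) = 1.335 K/W
R_outer film = 1/(h_o·2πr_oL) = 1/(24.6×2π×0.249×1) = 0.02598 K/W
R_total = 1.361 K/W
Q = ΔT/R_total = 115/1.361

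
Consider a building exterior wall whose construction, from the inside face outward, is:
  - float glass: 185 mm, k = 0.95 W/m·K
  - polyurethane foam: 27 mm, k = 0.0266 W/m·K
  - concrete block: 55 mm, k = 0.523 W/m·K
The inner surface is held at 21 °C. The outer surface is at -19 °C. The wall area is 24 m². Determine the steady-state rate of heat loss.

Q ≈ 730 W

Model the wall as resistances in series:
R_float glass = L/(kA) = 0.185/(0.95×24) = 0.008114 K/W
R_polyurethane foam = L/(kA) = 0.027/(0.0266×24) = 0.04229 K/W
R_concrete block = L/(kA) = 0.055/(0.523×24) = 0.004382 K/W
R_total = 0.05479 K/W
Q = ΔT / R_total = 40 / 0.05479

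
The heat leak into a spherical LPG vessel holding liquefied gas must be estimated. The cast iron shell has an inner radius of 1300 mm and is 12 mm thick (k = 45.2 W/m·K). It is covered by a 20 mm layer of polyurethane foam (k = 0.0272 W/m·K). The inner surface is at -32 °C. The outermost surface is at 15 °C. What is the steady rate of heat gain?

Each spherical layer contributes R = (1/r_i − 1/r_o)/(4πk):
R_cast iron shell = (1/1.3 − 1/1.312)/(4π×45.2) = 1.239×10^-5 K/W
R_polyurethane foam = (1/1.312 − 1/1.332)/(4π×0.0272) = 0.03348 K/W
R_total = 0.03349 K/W
Q = ΔT/R_total = 47/0.03349

Q ≈ 1400 W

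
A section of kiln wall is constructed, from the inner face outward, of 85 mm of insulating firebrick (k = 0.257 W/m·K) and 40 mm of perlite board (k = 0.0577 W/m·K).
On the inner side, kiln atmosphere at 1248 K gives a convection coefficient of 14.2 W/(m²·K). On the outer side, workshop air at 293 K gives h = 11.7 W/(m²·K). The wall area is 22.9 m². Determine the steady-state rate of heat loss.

Q ≈ 18500 W

Model the wall as resistances in series:
R_inner film = 1/(h_i·A) = 1/(14.2×22.9) = 0.003075 K/W
R_insulating firebrick = L/(kA) = 0.085/(0.257×22.9) = 0.01444 K/W
R_perlite board = L/(kA) = 0.04/(0.0577×22.9) = 0.03027 K/W
R_outer film = 1/(h_o·A) = 1/(11.7×22.9) = 0.003732 K/W
R_total = 0.05152 K/W
Q = ΔT / R_total = 955 / 0.05152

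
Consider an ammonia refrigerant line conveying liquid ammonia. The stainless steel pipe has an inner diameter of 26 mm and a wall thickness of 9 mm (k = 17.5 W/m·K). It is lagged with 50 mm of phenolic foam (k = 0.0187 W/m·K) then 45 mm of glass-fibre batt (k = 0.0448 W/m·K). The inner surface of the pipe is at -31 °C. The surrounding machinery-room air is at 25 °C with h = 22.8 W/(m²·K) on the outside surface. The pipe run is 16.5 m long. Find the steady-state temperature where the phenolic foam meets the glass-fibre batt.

Per-layer cylindrical resistances, series-summed:
R_stainless steel pipe wall = ln(22/13)/(2π×17.5×16.5) = 2.9×10^-4 K/W
R_phenolic foam = ln(72/22)/(2π×0.0187×16.5) = 0.6116 K/W
R_glass-fibre batt = ln(117/72)/(2π×0.0448×16.5) = 0.1045 K/W
R_outer film = 1/(h_o·2πr_oL) = 1/(22.8×2π×0.117×16.5) = 0.003616 K/W
R_total = 0.72 K/W
Q = ΔT/R_total = 56/0.72
Q = 77.8 W
T_interface = T_inner + Q·ΣR(inner→interface) = -31 + 77.8×0.6119

T ≈ 16.6 °C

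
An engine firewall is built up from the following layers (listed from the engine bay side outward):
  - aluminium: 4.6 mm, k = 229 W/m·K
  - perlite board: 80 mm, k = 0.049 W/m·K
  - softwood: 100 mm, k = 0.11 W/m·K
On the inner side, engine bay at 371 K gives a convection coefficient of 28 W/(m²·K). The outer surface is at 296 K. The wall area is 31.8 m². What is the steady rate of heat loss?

Model the wall as resistances in series:
R_inner film = 1/(h_i·A) = 1/(28×31.8) = 0.001123 K/W
R_aluminium = L/(kA) = 0.0046/(229×31.8) = 6.317×10^-7 K/W
R_perlite board = L/(kA) = 0.08/(0.049×31.8) = 0.05134 K/W
R_softwood = L/(kA) = 0.1/(0.11×31.8) = 0.02859 K/W
R_total = 0.08105 K/W
Q = ΔT / R_total = 75 / 0.08105

Q ≈ 925 W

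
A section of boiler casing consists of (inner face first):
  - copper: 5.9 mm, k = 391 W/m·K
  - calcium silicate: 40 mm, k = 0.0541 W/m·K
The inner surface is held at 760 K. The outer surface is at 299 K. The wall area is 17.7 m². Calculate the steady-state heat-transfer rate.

Model the wall as resistances in series:
R_copper = L/(kA) = 0.0059/(391×17.7) = 8.525×10^-7 K/W
R_calcium silicate = L/(kA) = 0.04/(0.0541×17.7) = 0.04177 K/W
R_total = 0.04177 K/W
Q = ΔT / R_total = 461 / 0.04177

Q ≈ 11000 W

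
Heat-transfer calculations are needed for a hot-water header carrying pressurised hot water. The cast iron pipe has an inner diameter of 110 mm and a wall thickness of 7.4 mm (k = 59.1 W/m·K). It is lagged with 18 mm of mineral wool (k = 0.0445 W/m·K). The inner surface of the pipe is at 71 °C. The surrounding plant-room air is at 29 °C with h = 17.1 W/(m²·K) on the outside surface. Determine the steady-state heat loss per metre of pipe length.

Cylindrical conduction, so R = ln(r₂/r₁)/(2πkL) per layer, in series:
R_cast iron pipe wall = ln(62.4/55)/(2π×59.1×1) = 3.399×10^-4 K/W
R_mineral wool = ln(80.4/62.4)/(2π×0.0445×1) = 0.9065 K/W
R_outer film = 1/(h_o·2πr_oL) = 1/(17.1×2π×0.0804×1) = 0.1158 K/W
R_total = 1.023 K/W
Q = ΔT/R_total = 42/1.023

q′ ≈ 41.1 W/m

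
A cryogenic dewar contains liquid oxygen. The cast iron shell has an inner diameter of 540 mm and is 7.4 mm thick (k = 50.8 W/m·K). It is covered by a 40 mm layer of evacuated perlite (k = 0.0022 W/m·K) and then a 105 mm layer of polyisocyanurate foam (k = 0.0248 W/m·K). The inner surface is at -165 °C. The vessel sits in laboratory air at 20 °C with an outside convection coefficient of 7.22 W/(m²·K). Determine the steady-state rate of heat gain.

For a spherical shell R = (1/r₁ − 1/r₂)/(4πk); film R = 1/(h·4πr²). In series:
R_cast iron shell = (1/0.27 − 1/0.2774)/(4π×50.8) = 1.548×10^-4 K/W
R_evacuated perlite = (1/0.2774 − 1/0.3174)/(4π×0.0022) = 16.43 K/W
R_polyisocyanurate foam = (1/0.3174 − 1/0.4224)/(4π×0.0248) = 2.513 K/W
R_outer film = 1/(h·4πr_o²) = 1/(7.22×4π×0.4224²) = 0.06177 K/W
R_total = 19.01 K/W
Q = ΔT/R_total = 185/19.01

Q ≈ 9.73 W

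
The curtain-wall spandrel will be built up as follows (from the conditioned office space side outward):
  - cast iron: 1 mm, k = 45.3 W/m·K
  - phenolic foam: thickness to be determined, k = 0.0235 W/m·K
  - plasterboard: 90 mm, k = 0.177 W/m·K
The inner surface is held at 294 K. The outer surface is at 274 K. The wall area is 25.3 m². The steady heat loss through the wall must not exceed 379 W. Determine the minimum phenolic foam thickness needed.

Series thermal resistances:
R_cast iron = L/(kA) = 0.001/(45.3×25.3) = 8.725×10^-7 K/W
R_plasterboard = L/(kA) = 0.09/(0.177×25.3) = 0.0201 K/W
Sum of the known resistances R_other = 0.0201 K/W
Required total resistance R_tot = ΔT/Q_allow = 20/379 = 0.05277 K/W
R_phenolic foam = R_tot − R_other = 0.03267 K/W
L = R·k·A = 0.03267×0.0235×25.3

L ≈ 19.4 mm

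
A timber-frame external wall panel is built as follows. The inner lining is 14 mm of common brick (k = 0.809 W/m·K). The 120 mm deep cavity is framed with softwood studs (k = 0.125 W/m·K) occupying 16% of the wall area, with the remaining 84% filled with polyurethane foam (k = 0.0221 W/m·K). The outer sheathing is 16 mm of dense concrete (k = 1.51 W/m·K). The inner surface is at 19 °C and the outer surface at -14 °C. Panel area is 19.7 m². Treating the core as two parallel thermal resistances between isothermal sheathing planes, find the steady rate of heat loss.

Sheathing layers in series; stud and cavity paths in parallel between them.
R_inner = 0.014/(0.809×19.7) = 8.784×10^-4 K/W
R_stud  = 0.12/(0.125×0.16×19.7) = 0.3046 K/W
R_cav   = 0.12/(0.0221×0.84×19.7) = 0.3281 K/W
1/R_core = 1/R_stud + 1/R_cav → R_core = 0.158 K/W
R_outer = 0.016/(1.51×19.7) = 5.379×10^-4 K/W
R_total = 0.1594 K/W
Q = ΔT/R_total = 33/0.1594

Q ≈ 207 W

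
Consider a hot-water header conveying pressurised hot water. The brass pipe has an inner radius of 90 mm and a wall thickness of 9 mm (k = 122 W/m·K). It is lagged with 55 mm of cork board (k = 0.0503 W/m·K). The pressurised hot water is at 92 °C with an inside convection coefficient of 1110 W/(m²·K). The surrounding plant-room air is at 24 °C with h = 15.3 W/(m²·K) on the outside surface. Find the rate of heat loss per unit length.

Cylindrical conduction, so R = ln(r₂/r₁)/(2πkL) per layer, in series:
R_inner film = 1/(h_i·2πr₁L) = 1/(1110×2π×0.09×1) = 0.001593 K/W
R_brass pipe wall = ln(99/90)/(2π×122×1) = 1.243×10^-4 K/W
R_cork board = ln(154/99)/(2π×0.0503×1) = 1.398 K/W
R_outer film = 1/(h_o·2πr_oL) = 1/(15.3×2π×0.154×1) = 0.06755 K/W
R_total = 1.467 K/W
Q = ΔT/R_total = 68/1.467

q′ ≈ 46.3 W/m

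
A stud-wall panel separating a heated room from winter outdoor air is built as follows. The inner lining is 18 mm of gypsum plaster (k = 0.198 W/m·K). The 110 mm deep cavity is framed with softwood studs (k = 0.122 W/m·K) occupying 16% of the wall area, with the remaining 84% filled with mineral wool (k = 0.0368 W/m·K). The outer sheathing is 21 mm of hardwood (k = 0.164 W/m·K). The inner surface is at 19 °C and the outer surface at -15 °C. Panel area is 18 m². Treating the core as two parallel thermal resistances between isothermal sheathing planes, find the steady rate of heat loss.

Q ≈ 255 W

Sheathing layers in series; stud and cavity paths in parallel between them.
R_inner = 0.018/(0.198×18) = 0.005051 K/W
R_stud  = 0.11/(0.122×0.16×18) = 0.3131 K/W
R_cav   = 0.11/(0.0368×0.84×18) = 0.1977 K/W
1/R_core = 1/R_stud + 1/R_cav → R_core = 0.1212 K/W
R_outer = 0.021/(0.164×18) = 0.007114 K/W
R_total = 0.1333 K/W
Q = ΔT/R_total = 34/0.1333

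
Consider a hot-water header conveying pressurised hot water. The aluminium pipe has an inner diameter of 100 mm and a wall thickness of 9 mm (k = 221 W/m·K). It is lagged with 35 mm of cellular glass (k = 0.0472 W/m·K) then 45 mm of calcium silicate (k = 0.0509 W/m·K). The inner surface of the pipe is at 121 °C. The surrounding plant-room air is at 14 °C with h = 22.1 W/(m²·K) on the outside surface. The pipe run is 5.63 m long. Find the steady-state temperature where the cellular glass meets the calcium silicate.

T ≈ 61.9 °C

Cylindrical conduction, so R = ln(r₂/r₁)/(2πkL) per layer, in series:
R_aluminium pipe wall = ln(59/50)/(2π×221×5.63) = 2.117×10^-5 K/W
R_cellular glass = ln(94/59)/(2π×0.0472×5.63) = 0.279 K/W
R_calcium silicate = ln(139/94)/(2π×0.0509×5.63) = 0.2173 K/W
R_outer film = 1/(h_o·2πr_oL) = 1/(22.1×2π×0.139×5.63) = 0.009202 K/W
R_total = 0.5054 K/W
Q = ΔT/R_total = 107/0.5054
Q = 212 W
T_interface = T_inner − Q·ΣR(inner→interface) = 121 − 212×0.279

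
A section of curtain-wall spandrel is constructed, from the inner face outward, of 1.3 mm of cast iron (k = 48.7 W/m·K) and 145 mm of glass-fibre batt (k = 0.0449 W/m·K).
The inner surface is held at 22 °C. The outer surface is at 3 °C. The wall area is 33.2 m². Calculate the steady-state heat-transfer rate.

Q ≈ 195 W

Model the wall as resistances in series:
R_cast iron = L/(kA) = 0.0013/(48.7×33.2) = 8.04×10^-7 K/W
R_glass-fibre batt = L/(kA) = 0.145/(0.0449×33.2) = 0.09727 K/W
R_total = 0.09727 K/W
Q = ΔT / R_total = 19 / 0.09727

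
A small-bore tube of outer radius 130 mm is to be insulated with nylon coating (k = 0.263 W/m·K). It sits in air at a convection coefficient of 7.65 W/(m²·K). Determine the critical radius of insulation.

r_cr ≈ 34.4 mm

For a cylinder r_cr = k/h = 0.263/7.65
r_cr = 34.4 mm; since the bare radius (130 mm) is above r_cr, any added insulation will reduce heat loss.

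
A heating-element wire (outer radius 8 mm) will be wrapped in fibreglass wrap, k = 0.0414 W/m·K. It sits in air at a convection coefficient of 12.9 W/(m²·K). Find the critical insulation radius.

For a cylinder r_cr = k/h = 0.0414/12.9
r_cr = 3.21 mm; since the bare radius (8 mm) is above r_cr, any added insulation will reduce heat loss.

r_cr ≈ 3.21 mm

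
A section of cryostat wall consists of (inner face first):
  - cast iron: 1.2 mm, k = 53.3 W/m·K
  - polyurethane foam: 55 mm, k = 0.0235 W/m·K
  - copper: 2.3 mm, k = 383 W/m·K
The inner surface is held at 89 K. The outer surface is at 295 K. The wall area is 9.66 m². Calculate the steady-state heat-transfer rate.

Treating each layer as a thermal resistance in series:
R_cast iron = L/(kA) = 0.0012/(53.3×9.66) = 2.331×10^-6 K/W
R_polyurethane foam = L/(kA) = 0.055/(0.0235×9.66) = 0.2423 K/W
R_copper = L/(kA) = 0.0023/(383×9.66) = 6.217×10^-7 K/W
R_total = 0.2423 K/W
Q = ΔT / R_total = 206 / 0.2423

Q ≈ 850 W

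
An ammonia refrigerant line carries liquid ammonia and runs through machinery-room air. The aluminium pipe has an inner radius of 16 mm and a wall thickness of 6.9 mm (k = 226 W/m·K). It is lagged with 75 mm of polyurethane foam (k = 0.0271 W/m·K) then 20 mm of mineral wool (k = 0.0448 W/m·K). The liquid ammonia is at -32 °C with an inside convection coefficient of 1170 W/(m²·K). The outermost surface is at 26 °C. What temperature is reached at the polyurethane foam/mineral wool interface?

For a radial system each layer contributes R = ln(r_out/r_in)/(2πkL); films add R = 1/(hA).
R_inner film = 1/(h_i·2πr₁L) = 1/(1170×2π×0.016×1) = 0.008502 K/W
R_aluminium pipe wall = ln(22.9/16)/(2π×226×1) = 2.525×10^-4 K/W
R_polyurethane foam = ln(97.9/22.9)/(2π×0.0271×1) = 8.532 K/W
R_mineral wool = ln(117.9/97.9)/(2π×0.0448×1) = 0.6604 K/W
R_total = 9.201 K/W
Q = ΔT/R_total = 58/9.201
Q = 6.3 W/m
T_interface = T_inner + Q·ΣR(inner→interface) = -32 + 6.3×8.541

T ≈ 21.8 °C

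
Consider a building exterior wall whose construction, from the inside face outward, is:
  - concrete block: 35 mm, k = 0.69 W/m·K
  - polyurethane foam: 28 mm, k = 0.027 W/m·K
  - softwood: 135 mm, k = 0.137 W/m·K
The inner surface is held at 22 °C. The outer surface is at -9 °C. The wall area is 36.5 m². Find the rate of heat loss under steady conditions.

Series thermal resistances:
R_concrete block = L/(kA) = 0.035/(0.69×36.5) = 0.00139 K/W
R_polyurethane foam = L/(kA) = 0.028/(0.027×36.5) = 0.02841 K/W
R_softwood = L/(kA) = 0.135/(0.137×36.5) = 0.027 K/W
R_total = 0.0568 K/W
Q = ΔT / R_total = 31 / 0.0568

Q ≈ 546 W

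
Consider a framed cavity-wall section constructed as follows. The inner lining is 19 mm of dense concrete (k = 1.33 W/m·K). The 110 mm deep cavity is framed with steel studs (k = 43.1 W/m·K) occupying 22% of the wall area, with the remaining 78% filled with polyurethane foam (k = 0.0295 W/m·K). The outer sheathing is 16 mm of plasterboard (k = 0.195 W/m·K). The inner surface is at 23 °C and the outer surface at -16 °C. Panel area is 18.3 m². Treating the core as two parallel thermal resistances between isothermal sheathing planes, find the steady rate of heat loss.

Sheathing layers in series; stud and cavity paths in parallel between them.
R_inner = 0.019/(1.33×18.3) = 7.806×10^-4 K/W
R_stud  = 0.11/(43.1×0.22×18.3) = 6.339×10^-4 K/W
R_cav   = 0.11/(0.0295×0.78×18.3) = 0.2612 K/W
1/R_core = 1/R_stud + 1/R_cav → R_core = 6.324×10^-4 K/W
R_outer = 0.016/(0.195×18.3) = 0.004484 K/W
R_total = 0.005897 K/W
Q = ΔT/R_total = 39/0.005897

Q ≈ 6610 W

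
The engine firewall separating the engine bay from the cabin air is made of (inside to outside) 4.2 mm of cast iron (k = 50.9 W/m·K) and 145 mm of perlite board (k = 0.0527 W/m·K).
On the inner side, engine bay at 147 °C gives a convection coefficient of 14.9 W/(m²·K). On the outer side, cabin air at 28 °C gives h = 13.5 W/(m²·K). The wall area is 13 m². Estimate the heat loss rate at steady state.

Q ≈ 535 W

Using the resistance-network approach (series):
R_inner film = 1/(h_i·A) = 1/(14.9×13) = 0.005163 K/W
R_cast iron = L/(kA) = 0.0042/(50.9×13) = 6.347×10^-6 K/W
R_perlite board = L/(kA) = 0.145/(0.0527×13) = 0.2116 K/W
R_outer film = 1/(h_o·A) = 1/(13.5×13) = 0.005698 K/W
R_total = 0.2225 K/W
Q = ΔT / R_total = 119 / 0.2225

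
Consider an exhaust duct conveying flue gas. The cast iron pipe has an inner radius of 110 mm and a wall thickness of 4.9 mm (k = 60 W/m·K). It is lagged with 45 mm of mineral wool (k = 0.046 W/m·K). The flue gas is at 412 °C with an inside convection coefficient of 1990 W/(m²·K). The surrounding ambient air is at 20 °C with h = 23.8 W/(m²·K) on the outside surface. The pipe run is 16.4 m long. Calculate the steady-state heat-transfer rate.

Q ≈ 5420 W

For a radial system each layer contributes R = ln(r_out/r_in)/(2πkL); films add R = 1/(hA).
R_inner film = 1/(h_i·2πr₁L) = 1/(1990×2π×0.11×16.4) = 4.433×10^-5 K/W
R_cast iron pipe wall = ln(114.9/110)/(2π×60×16.4) = 7.049×10^-6 K/W
R_mineral wool = ln(159.9/114.9)/(2π×0.046×16.4) = 0.06972 K/W
R_outer film = 1/(h_o·2πr_oL) = 1/(23.8×2π×0.1599×16.4) = 0.00255 K/W
R_total = 0.07232 K/W
Q = ΔT/R_total = 392/0.07232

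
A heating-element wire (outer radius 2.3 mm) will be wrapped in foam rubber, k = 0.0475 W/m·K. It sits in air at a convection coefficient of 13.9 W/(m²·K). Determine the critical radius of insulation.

r_cr ≈ 3.42 mm

For a cylinder r_cr = k/h = 0.0475/13.9
r_cr = 3.42 mm; since the bare radius (2.3 mm) is below r_cr, adding a thin layer of insulation will *increase* heat loss.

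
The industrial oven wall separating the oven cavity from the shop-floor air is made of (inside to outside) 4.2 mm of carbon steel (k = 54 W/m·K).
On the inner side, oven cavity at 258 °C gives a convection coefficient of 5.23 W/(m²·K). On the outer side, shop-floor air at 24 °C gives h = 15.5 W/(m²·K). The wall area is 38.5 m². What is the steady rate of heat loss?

Q ≈ 35200 W

Model the wall as resistances in series:
R_inner film = 1/(h_i·A) = 1/(5.23×38.5) = 0.004966 K/W
R_carbon steel = L/(kA) = 0.0042/(54×38.5) = 2.02×10^-6 K/W
R_outer film = 1/(h_o·A) = 1/(15.5×38.5) = 0.001676 K/W
R_total = 0.006644 K/W
Q = ΔT / R_total = 234 / 0.006644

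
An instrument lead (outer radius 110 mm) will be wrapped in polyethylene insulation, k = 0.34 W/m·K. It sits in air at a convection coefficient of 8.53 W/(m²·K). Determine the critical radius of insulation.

For a cylinder r_cr = k/h = 0.34/8.53
r_cr = 39.9 mm; since the bare radius (110 mm) is above r_cr, any added insulation will reduce heat loss.

r_cr ≈ 39.9 mm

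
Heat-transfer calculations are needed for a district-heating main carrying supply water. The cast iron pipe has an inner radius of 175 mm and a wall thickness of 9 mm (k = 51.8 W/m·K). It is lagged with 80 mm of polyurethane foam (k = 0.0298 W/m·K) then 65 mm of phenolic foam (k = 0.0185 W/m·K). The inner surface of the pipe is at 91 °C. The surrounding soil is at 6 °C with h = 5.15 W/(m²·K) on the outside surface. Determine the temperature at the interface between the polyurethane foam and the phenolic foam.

Treating each annulus and film as a series resistance:
R_cast iron pipe wall = ln(184/175)/(2π×51.8×1) = 1.541×10^-4 K/W
R_polyurethane foam = ln(264/184)/(2π×0.0298×1) = 1.928 K/W
R_phenolic foam = ln(329/264)/(2π×0.0185×1) = 1.894 K/W
R_outer film = 1/(h_o·2πr_oL) = 1/(5.15×2π×0.329×1) = 0.09393 K/W
R_total = 3.916 K/W
Q = ΔT/R_total = 85/3.916
Q = 21.7 W/m
T_interface = T_inner − Q·ΣR(inner→interface) = 91 − 21.7×1.928

T ≈ 49.1 °C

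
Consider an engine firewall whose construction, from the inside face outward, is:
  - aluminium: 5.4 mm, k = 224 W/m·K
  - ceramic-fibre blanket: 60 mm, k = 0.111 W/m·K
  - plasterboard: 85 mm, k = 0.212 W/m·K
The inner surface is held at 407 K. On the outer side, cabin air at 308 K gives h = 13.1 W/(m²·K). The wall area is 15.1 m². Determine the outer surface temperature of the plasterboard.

Thermal resistances in series:
R_aluminium = L/(kA) = 0.0054/(224×15.1) = 1.596×10^-6 K/W
R_ceramic-fibre blanket = L/(kA) = 0.06/(0.111×15.1) = 0.0358 K/W
R_plasterboard = L/(kA) = 0.085/(0.212×15.1) = 0.02655 K/W
R_outer film = 1/(h_o·A) = 1/(13.1×15.1) = 0.005055 K/W
R_total = 0.06741 K/W;  Q = ΔT/R_total = 99/0.06741 = 1469 W
T_interface = T_inner − Q·ΣR(inner→interface) = 407 − 1470×0.06235

T ≈ 315 K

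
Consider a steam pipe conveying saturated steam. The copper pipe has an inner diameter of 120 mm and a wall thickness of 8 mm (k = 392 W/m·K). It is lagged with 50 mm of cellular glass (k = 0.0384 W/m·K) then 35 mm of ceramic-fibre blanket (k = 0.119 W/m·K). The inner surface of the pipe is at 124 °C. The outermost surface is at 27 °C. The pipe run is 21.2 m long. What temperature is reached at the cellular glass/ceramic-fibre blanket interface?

T ≈ 39.8 °C

Cylindrical conduction, so R = ln(r₂/r₁)/(2πkL) per layer, in series:
R_copper pipe wall = ln(68/60)/(2π×392×21.2) = 2.397×10^-6 K/W
R_cellular glass = ln(118/68)/(2π×0.0384×21.2) = 0.1078 K/W
R_ceramic-fibre blanket = ln(153/118)/(2π×0.119×21.2) = 0.01639 K/W
R_total = 0.1241 K/W
Q = ΔT/R_total = 97/0.1241
Q = 781 W
T_interface = T_inner − Q·ΣR(inner→interface) = 124 − 781×0.1078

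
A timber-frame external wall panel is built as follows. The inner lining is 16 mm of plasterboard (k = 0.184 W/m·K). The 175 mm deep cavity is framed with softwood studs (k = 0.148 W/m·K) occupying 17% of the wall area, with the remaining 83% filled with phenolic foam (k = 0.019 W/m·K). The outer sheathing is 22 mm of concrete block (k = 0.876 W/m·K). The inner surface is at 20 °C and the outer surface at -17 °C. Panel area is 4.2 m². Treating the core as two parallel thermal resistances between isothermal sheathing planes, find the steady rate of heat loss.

Sheathing layers in series; stud and cavity paths in parallel between them.
R_inner = 0.016/(0.184×4.2) = 0.0207 K/W
R_stud  = 0.175/(0.148×0.17×4.2) = 1.656 K/W
R_cav   = 0.175/(0.019×0.83×4.2) = 2.642 K/W
1/R_core = 1/R_stud + 1/R_cav → R_core = 1.018 K/W
R_outer = 0.022/(0.876×4.2) = 0.00598 K/W
R_total = 1.045 K/W
Q = ΔT/R_total = 37/1.045

Q ≈ 35.4 W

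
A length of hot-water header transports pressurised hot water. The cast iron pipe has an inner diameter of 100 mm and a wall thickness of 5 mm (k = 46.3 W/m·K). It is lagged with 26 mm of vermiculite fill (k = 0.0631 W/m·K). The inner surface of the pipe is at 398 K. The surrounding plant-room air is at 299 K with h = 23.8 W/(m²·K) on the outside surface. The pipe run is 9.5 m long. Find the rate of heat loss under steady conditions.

Treating each annulus and film as a series resistance:
R_cast iron pipe wall = ln(55/50)/(2π×46.3×9.5) = 3.449×10^-5 K/W
R_vermiculite fill = ln(81/55)/(2π×0.0631×9.5) = 0.1028 K/W
R_outer film = 1/(h_o·2πr_oL) = 1/(23.8×2π×0.081×9.5) = 0.00869 K/W
R_total = 0.1115 K/W
Q = ΔT/R_total = 99/0.1115

Q ≈ 888 W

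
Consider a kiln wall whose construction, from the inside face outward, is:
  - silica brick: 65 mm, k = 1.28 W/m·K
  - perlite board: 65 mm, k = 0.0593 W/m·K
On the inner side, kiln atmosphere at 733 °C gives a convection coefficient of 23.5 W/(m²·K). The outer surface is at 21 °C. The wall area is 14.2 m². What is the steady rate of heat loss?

Using the resistance-network approach (series):
R_inner film = 1/(h_i·A) = 1/(23.5×14.2) = 0.002997 K/W
R_silica brick = L/(kA) = 0.065/(1.28×14.2) = 0.003576 K/W
R_perlite board = L/(kA) = 0.065/(0.0593×14.2) = 0.07719 K/W
R_total = 0.08376 K/W
Q = ΔT / R_total = 712 / 0.08376

Q ≈ 8500 W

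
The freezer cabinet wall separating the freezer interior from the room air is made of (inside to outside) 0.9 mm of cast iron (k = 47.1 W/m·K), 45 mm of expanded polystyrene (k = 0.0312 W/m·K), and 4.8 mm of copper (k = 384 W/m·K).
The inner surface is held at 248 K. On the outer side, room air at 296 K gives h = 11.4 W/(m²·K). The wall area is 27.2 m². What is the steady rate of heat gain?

Series thermal resistances:
R_cast iron = L/(kA) = 0.0009/(47.1×27.2) = 7.025×10^-7 K/W
R_expanded polystyrene = L/(kA) = 0.045/(0.0312×27.2) = 0.05303 K/W
R_copper = L/(kA) = 0.0048/(384×27.2) = 4.596×10^-7 K/W
R_outer film = 1/(h_o·A) = 1/(11.4×27.2) = 0.003225 K/W
R_total = 0.05625 K/W
Q = ΔT / R_total = 48 / 0.05625

Q ≈ 853 W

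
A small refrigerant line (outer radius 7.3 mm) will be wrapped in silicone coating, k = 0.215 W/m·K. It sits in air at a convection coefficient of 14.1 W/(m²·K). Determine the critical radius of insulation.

r_cr ≈ 15.2 mm

For a cylinder r_cr = k/h = 0.215/14.1
r_cr = 15.2 mm; since the bare radius (7.3 mm) is below r_cr, adding a thin layer of insulation will *increase* heat loss.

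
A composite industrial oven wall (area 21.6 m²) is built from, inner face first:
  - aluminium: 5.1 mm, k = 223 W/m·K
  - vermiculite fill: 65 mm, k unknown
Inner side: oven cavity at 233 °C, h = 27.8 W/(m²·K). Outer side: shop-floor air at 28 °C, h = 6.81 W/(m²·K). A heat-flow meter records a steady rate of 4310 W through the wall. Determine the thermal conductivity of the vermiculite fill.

k ≈ 0.077 W/(m·K)

Thermal resistances in series:
R_inner film = 1/(h_i·A) = 1/(27.8×21.6) = 0.001665 K/W
R_aluminium = L/(kA) = 0.0051/(223×21.6) = 1.059×10^-6 K/W
R_outer film = 1/(h_o·A) = 1/(6.81×21.6) = 0.006798 K/W
Sum of known resistances R_other = 0.008465 K/W
Total R = ΔT/Q = 205/4310 = 0.04756 K/W
R_vermiculite fill = R_total − R_other = 0.0391 K/W
k = L/(R·A) = 0.065/(0.0391×21.6)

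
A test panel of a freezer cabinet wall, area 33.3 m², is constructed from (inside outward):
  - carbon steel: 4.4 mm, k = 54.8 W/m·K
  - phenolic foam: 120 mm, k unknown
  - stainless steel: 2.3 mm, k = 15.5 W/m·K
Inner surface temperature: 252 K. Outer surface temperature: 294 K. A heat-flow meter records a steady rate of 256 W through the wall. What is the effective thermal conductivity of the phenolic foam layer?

k ≈ 0.022 W/(m·K)

Series thermal resistances:
R_carbon steel = L/(kA) = 0.0044/(54.8×33.3) = 2.411×10^-6 K/W
R_stainless steel = L/(kA) = 0.0023/(15.5×33.3) = 4.456×10^-6 K/W
Sum of known resistances R_other = 6.867×10^-6 K/W
Total R = ΔT/Q = 42/256 = 0.1641 K/W
R_phenolic foam = R_total − R_other = 0.1641 K/W
k = L/(R·A) = 0.12/(0.1641×33.3)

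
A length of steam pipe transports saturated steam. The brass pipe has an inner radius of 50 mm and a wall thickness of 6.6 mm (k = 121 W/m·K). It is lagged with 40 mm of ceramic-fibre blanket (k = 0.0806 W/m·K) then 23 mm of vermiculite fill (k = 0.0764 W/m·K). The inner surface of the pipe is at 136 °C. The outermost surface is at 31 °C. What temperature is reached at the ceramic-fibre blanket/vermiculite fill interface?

T ≈ 62.1 °C

For a radial system each layer contributes R = ln(r_out/r_in)/(2πkL); films add R = 1/(hA).
R_brass pipe wall = ln(56.6/50)/(2π×121×1) = 1.631×10^-4 K/W
R_ceramic-fibre blanket = ln(96.6/56.6)/(2π×0.0806×1) = 1.056 K/W
R_vermiculite fill = ln(119.6/96.6)/(2π×0.0764×1) = 0.4449 K/W
R_total = 1.501 K/W
Q = ΔT/R_total = 105/1.501
Q = 70 W/m
T_interface = T_inner − Q·ΣR(inner→interface) = 136 − 70×1.056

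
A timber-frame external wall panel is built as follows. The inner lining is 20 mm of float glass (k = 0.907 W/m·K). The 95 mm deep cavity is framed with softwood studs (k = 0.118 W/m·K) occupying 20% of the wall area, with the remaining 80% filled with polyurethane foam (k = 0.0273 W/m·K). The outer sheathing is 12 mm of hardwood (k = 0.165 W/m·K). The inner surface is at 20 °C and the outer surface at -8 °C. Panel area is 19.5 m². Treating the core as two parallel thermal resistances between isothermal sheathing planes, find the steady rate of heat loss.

Sheathing layers in series; stud and cavity paths in parallel between them.
R_inner = 0.02/(0.907×19.5) = 0.001131 K/W
R_stud  = 0.095/(0.118×0.2×19.5) = 0.2064 K/W
R_cav   = 0.095/(0.0273×0.8×19.5) = 0.2231 K/W
1/R_core = 1/R_stud + 1/R_cav → R_core = 0.1072 K/W
R_outer = 0.012/(0.165×19.5) = 0.00373 K/W
R_total = 0.1121 K/W
Q = ΔT/R_total = 28/0.1121

Q ≈ 250 W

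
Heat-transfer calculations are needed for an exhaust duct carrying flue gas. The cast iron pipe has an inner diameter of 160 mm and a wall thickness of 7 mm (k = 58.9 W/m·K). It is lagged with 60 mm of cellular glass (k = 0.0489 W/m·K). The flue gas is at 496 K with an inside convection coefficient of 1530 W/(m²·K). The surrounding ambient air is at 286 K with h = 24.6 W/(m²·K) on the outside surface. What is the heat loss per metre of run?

q′ ≈ 120 W/m

Per-layer cylindrical resistances, series-summed:
R_inner film = 1/(h_i·2πr₁L) = 1/(1530×2π×0.08×1) = 0.0013 K/W
R_cast iron pipe wall = ln(87/80)/(2π×58.9×1) = 2.267×10^-4 K/W
R_cellular glass = ln(147/87)/(2π×0.0489×1) = 1.707 K/W
R_outer film = 1/(h_o·2πr_oL) = 1/(24.6×2π×0.147×1) = 0.04401 K/W
R_total = 1.753 K/W
Q = ΔT/R_total = 210/1.753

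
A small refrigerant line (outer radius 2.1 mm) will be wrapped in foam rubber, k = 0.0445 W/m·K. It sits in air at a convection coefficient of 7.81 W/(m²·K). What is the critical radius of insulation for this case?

r_cr ≈ 5.7 mm

For a cylinder r_cr = k/h = 0.0445/7.81
r_cr = 5.7 mm; since the bare radius (2.1 mm) is below r_cr, adding a thin layer of insulation will *increase* heat loss.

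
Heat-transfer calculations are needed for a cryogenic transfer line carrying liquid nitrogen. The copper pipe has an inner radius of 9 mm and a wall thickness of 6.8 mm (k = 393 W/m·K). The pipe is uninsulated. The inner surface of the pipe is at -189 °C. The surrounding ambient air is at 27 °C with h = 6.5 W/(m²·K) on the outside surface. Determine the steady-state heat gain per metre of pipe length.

Radial resistances (cylindrical: R_cond = ln(r_o/r_i)/(2πkL), R_conv = 1/(h·2πrL)):
R_copper pipe wall = ln(15.8/9)/(2π×393×1) = 2.279×10^-4 K/W
R_outer film = 1/(h_o·2πr_oL) = 1/(6.5×2π×0.0158×1) = 1.55 K/W
R_total = 1.55 K/W
Q = ΔT/R_total = 216/1.55

q′ ≈ 139 W/m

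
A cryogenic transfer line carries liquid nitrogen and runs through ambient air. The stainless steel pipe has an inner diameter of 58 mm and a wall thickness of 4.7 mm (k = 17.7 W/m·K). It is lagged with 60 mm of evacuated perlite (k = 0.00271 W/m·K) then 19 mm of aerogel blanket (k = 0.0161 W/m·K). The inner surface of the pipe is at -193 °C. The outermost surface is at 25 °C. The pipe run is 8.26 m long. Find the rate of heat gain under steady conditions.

For a radial system each layer contributes R = ln(r_out/r_in)/(2πkL); films add R = 1/(hA).
R_stainless steel pipe wall = ln(33.7/29)/(2π×17.7×8.26) = 1.635×10^-4 K/W
R_evacuated perlite = ln(93.7/33.7)/(2π×0.00271×8.26) = 7.271 K/W
R_aerogel blanket = ln(112.7/93.7)/(2π×0.0161×8.26) = 0.221 K/W
R_total = 7.492 K/W
Q = ΔT/R_total = 218/7.492

Q ≈ 29.1 W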